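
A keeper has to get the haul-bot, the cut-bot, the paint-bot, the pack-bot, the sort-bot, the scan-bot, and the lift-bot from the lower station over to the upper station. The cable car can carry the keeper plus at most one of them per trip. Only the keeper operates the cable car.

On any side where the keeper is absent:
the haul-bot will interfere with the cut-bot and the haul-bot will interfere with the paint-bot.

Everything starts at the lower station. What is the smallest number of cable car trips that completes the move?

Counting alone: the keeper can take at most 1 across per trip to the upper station, so moving all 7 needs at least 7 loaded trips out, with a return between consecutive ones — at least 13 crossings.
The safety rule pushes this higher. Following every safe sequence of crossings, the most of the 7 that can be at the upper station as the cable car arrives there on crossing 13 is 6 — never all 7.
So no plan with fewer than 15 crossings exists, and this one achieves 15:
1. Keeper goes to the upper station with the haul-bot.
2. Keeper goes back to the lower station alone.
3. Keeper goes to the upper station with the cut-bot.
4. Keeper goes back to the lower station with the haul-bot.
5. Keeper goes to the upper station with the paint-bot.
6. Keeper goes back to the lower station alone.
7. Keeper goes to the upper station with the pack-bot.
8. Keeper goes back to the lower station alone.
9. Keeper goes to the upper station with the sort-bot.
10. Keeper goes back to the lower station alone.
11. Keeper goes to the upper station with the scan-bot.
12. Keeper goes back to the lower station alone.
13. Keeper goes to the upper station with the lift-bot.
14. Keeper goes back to the lower station alone.
15. Keeper goes to the upper station with the haul-bot.

15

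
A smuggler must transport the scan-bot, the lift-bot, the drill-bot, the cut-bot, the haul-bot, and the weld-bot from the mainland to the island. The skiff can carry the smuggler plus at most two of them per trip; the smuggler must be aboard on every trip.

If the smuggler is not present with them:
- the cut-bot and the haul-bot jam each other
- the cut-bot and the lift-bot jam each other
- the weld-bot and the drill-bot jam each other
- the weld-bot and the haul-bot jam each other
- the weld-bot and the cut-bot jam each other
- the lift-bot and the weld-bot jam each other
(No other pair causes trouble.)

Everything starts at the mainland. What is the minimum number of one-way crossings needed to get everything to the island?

Counting alone: the smuggler can take at most 2 across per trip to the island, so moving all 6 needs at least 3 loaded trips out, with a return between consecutive ones — at least 5 crossings.
The safety rule pushes this higher. Following every safe sequence of crossings, the most of the 6 that can be at the island as the skiff arrives there on crossings 5, 7 is 4, 5 respectively — never all 6.
So no plan with fewer than 9 crossings exists, and this one achieves 9:
1. Smuggler goes to the island with the cut-bot and the weld-bot.
2. Smuggler goes back to the mainland with the cut-bot.
3. Smuggler goes to the island with the cut-bot and the scan-bot.
4. Smuggler goes back to the mainland with the cut-bot.
5. Smuggler goes to the island with the haul-bot and the lift-bot.
6. Smuggler goes back to the mainland with the weld-bot.
7. Smuggler goes to the island with the cut-bot and the drill-bot.
8. Smuggler goes back to the mainland with the cut-bot.
9. Smuggler goes to the island with the cut-bot and the weld-bot.

9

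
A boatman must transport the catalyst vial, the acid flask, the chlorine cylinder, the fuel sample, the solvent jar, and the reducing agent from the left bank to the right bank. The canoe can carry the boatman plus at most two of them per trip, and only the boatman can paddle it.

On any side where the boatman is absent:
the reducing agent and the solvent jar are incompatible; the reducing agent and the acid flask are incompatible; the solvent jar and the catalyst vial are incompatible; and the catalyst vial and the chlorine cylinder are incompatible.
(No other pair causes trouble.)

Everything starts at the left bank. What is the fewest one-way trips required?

7

Counting alone: the boatman can take at most 2 across per trip to the right bank, so moving all 6 needs at least 3 loaded trips out, with a return between consecutive ones — at least 5 crossings.
The safety rule pushes this higher. Following every safe sequence of crossings, the most of the 6 that can be at the right bank as the canoe arrives there on crossing 5 is 5 — never all 6.
So no plan with fewer than 7 crossings exists, and this one achieves 7:
1. Boatman goes to the right bank with the catalyst vial and the reducing agent.  [the left bank: the acid flask, the chlorine cylinder, the fuel sample, the solvent jar | the right bank: the catalyst vial, the reducing agent]
2. Boatman goes back to the left bank alone.  [the left bank: the acid flask, the chlorine cylinder, the fuel sample, the solvent jar | the right bank: the catalyst vial, the reducing agent]
3. Boatman goes to the right bank with the acid flask and the chlorine cylinder.  [the left bank: the fuel sample, the solvent jar | the right bank: the acid flask, the catalyst vial, the chlorine cylinder, the reducing agent]
4. Boatman goes back to the left bank with the catalyst vial and the reducing agent.  [the left bank: the catalyst vial, the fuel sample, the reducing agent, the solvent jar | the right bank: the acid flask, the chlorine cylinder]
5. Boatman goes to the right bank with the fuel sample and the solvent jar.  [the left bank: the catalyst vial, the reducing agent | the right bank: the acid flask, the chlorine cylinder, the fuel sample, the solvent jar]
6. Boatman goes back to the left bank alone.  [the left bank: the catalyst vial, the reducing agent | the right bank: the acid flask, the chlorine cylinder, the fuel sample, the solvent jar]
7. Boatman goes to the right bank with the catalyst vial and the reducing agent.  [the left bank: — | the right bank: the acid flask, the catalyst vial, the chlorine cylinder, the fuel sample, the reducing agent, the solvent jar]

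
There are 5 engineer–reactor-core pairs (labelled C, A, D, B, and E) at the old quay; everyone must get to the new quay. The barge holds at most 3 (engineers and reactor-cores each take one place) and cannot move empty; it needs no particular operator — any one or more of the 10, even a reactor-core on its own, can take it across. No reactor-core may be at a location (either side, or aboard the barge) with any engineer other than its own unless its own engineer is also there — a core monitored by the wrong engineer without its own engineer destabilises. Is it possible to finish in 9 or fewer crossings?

Counting alone: each trip to the new quay takes at most 3 across and each return brings at least 1 back, so after t trips out (and t−1 returns) at most 3t − (t−1) of the 10 are across; that first reaches 10 at t = 5, so at least 9 crossings are needed.
The safety rule pushes this higher. Following every safe sequence of crossings, the most of the 10 that can be at the new quay as the barge arrives there on crossing 9 is 9 — never all 10.
So the move cannot be finished within 9 crossings. (The shortest complete plan takes 11:)
1. engineer C and reactor-core C cross → the new quay.
2. engineer C crosses ← the old quay.
3. reactor-core A, reactor-core B, and reactor-core D cross → the new quay.
4. reactor-core C crosses ← the old quay.
5. engineer A, engineer B, and engineer D cross → the new quay.
6. engineer A and reactor-core A cross ← the old quay.
7. engineer A, engineer C, and engineer E cross → the new quay.
8. reactor-core D crosses ← the old quay.
9. reactor-core A and reactor-core C cross → the new quay.
10. reactor-core C crosses ← the old quay.
11. reactor-core C, reactor-core D, and reactor-core E cross → the new quay.

No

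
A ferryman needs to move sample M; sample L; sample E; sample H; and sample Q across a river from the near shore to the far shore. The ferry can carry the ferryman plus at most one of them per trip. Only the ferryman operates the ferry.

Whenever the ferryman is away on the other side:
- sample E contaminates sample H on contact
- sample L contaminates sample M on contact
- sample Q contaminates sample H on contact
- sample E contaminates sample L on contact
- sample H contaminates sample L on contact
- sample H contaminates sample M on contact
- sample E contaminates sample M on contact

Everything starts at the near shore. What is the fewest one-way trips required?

impossible

Whatever the first load, the items left behind include a forbidden pair without the ferryman. No opening move is safe, so no plan exists.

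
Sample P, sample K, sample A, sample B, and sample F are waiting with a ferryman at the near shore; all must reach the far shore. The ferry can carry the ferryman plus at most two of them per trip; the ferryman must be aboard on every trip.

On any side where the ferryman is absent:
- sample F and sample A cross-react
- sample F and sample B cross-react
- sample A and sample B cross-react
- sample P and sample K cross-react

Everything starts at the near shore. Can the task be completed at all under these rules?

No

Whatever the first load, the items left behind include a forbidden pair without the ferryman. No opening move is safe, so no plan exists.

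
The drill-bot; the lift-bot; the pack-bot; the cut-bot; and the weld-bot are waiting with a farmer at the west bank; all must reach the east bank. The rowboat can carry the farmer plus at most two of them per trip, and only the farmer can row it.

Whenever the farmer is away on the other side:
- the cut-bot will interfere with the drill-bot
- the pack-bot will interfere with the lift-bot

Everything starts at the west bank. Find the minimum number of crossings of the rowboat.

Counting alone: the farmer can take at most 2 across per trip to the east bank, so moving all 5 needs at least 3 loaded trips out, with a return between consecutive ones — at least 5 crossings.
The plan below uses exactly 5 crossings, so it is optimal:
1. Farmer goes to the east bank with the drill-bot and the lift-bot.  [the west bank: the cut-bot, the pack-bot, the weld-bot | the east bank: the drill-bot, the lift-bot]
2. Farmer goes back to the west bank alone.  [the west bank: the cut-bot, the pack-bot, the weld-bot | the east bank: the drill-bot, the lift-bot]
3. Farmer goes to the east bank with the weld-bot.  [the west bank: the cut-bot, the pack-bot | the east bank: the drill-bot, the lift-bot, the weld-bot]
4. Farmer goes back to the west bank alone.  [the west bank: the cut-bot, the pack-bot | the east bank: the drill-bot, the lift-bot, the weld-bot]
5. Farmer goes to the east bank with the cut-bot and the pack-bot.  [the west bank: — | the east bank: the cut-bot, the drill-bot, the lift-bot, the pack-bot, the weld-bot]

5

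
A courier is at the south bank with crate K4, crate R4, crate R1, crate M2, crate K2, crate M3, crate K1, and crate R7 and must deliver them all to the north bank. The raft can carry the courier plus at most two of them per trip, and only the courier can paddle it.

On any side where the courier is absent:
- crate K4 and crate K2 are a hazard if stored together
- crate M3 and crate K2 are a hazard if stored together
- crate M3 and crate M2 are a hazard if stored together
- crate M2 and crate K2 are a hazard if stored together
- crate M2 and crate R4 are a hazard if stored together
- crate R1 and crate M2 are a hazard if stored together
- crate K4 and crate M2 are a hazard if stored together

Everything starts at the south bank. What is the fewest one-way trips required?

Counting alone: the courier can take at most 2 across per trip to the north bank, so moving all 8 needs at least 4 loaded trips out, with a return between consecutive ones — at least 7 crossings.
The safety rule pushes this higher. Following every safe sequence of crossings, the most of the 8 that can be at the north bank as the raft arrives there on crossings 7, 9, 11 is 5, 6, 7 respectively — never all 8.
So no plan with fewer than 13 crossings exists, and this one achieves 13:
1. Courier goes to the north bank with crate K2 and crate M2.
2. Courier goes back to the south bank with crate M2.
3. Courier goes to the north bank with crate M2 and crate R4.
4. Courier goes back to the south bank with crate M2.
5. Courier goes to the north bank with crate M2 and crate R1.
6. Courier goes back to the south bank with crate M2.
7. Courier goes to the north bank with crate K4 and crate M3.
8. Courier goes back to the south bank with crate K2.
9. Courier goes to the north bank with crate K1 and crate M2.
10. Courier goes back to the south bank with crate M2.
11. Courier goes to the north bank with crate M2 and crate R7.
12. Courier goes back to the south bank with crate M2.
13. Courier goes to the north bank with crate K2 and crate M2.

13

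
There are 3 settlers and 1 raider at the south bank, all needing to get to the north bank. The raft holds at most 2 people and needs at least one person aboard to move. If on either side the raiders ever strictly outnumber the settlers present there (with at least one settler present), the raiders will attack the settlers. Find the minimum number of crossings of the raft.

Counting alone: each trip to the north bank takes at most 2 across and each return brings at least 1 back, so after t trips out (and t−1 returns) at most 2t − (t−1) of the 4 are across; that first reaches 4 at t = 3, so at least 5 crossings are needed.
The plan below uses exactly 5 crossings, so it is optimal:
1. 1 settler and 1 raider → the north bank.  (the south bank: 2S 0R; the north bank: 1S 1R)
2. 1 raider ← the south bank.  (the south bank: 2S 1R; the north bank: 1S 0R)
3. 1 settler and 1 raider → the north bank.  (the south bank: 1S 0R; the north bank: 2S 1R)
4. 1 raider ← the south bank.  (the south bank: 1S 1R; the north bank: 2S 0R)
5. 1 settler and 1 raider → the north bank.  (the south bank: 0S 0R; the north bank: 3S 1R)

5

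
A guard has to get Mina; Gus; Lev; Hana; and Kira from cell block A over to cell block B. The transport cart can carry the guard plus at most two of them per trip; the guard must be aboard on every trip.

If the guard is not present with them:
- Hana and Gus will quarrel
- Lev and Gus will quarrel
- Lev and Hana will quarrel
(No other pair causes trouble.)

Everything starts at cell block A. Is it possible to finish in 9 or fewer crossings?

Yes — this plan uses 7 crossings (≤ 9):
1. Guard goes to cell block B with Gus and Lev.  [cell block A: Hana, Kira, Mina | cell block B: Gus, Lev]
2. Guard goes back to cell block A with Gus.  [cell block A: Gus, Hana, Kira, Mina | cell block B: Lev]
3. Guard goes to cell block B with Gus and Mina.  [cell block A: Hana, Kira | cell block B: Gus, Lev, Mina]
4. Guard goes back to cell block A with Gus.  [cell block A: Gus, Hana, Kira | cell block B: Lev, Mina]
5. Guard goes to cell block B with Gus and Kira.  [cell block A: Hana | cell block B: Gus, Kira, Lev, Mina]
6. Guard goes back to cell block A with Gus.  [cell block A: Gus, Hana | cell block B: Kira, Lev, Mina]
7. Guard goes to cell block B with Gus and Hana.  [cell block A: — | cell block B: Gus, Hana, Kira, Lev, Mina]

Yes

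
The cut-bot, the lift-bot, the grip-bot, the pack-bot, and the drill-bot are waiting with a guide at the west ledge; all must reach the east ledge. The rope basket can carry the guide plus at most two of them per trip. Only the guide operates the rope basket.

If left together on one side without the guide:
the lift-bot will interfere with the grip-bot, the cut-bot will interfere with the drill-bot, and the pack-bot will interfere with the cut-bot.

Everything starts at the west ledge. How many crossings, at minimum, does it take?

5

Counting alone: the guide can take at most 2 across per trip to the east ledge, so moving all 5 needs at least 3 loaded trips out, with a return between consecutive ones — at least 5 crossings.
The plan below uses exactly 5 crossings, so it is optimal:
1. Guide goes to the east ledge with the cut-bot and the lift-bot.  [the west ledge: the drill-bot, the grip-bot, the pack-bot | the east ledge: the cut-bot, the lift-bot]
2. Guide goes back to the west ledge alone.  [the west ledge: the drill-bot, the grip-bot, the pack-bot | the east ledge: the cut-bot, the lift-bot]
3. Guide goes to the east ledge with the drill-bot and the pack-bot.  [the west ledge: the grip-bot | the east ledge: the cut-bot, the drill-bot, the lift-bot, the pack-bot]
4. Guide goes back to the west ledge with the cut-bot.  [the west ledge: the cut-bot, the grip-bot | the east ledge: the drill-bot, the lift-bot, the pack-bot]
5. Guide goes to the east ledge with the cut-bot and the grip-bot.  [the west ledge: — | the east ledge: the cut-bot, the drill-bot, the grip-bot, the lift-bot, the pack-bot]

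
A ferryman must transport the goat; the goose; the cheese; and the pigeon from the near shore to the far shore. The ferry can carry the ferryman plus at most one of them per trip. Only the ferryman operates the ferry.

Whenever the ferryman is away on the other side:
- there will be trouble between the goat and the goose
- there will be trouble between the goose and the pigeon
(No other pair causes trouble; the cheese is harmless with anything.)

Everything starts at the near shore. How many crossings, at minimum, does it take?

9

Counting alone: the ferryman can take at most 1 across per trip to the far shore, so moving all 4 needs at least 4 loaded trips out, with a return between consecutive ones — at least 7 crossings.
The safety rule pushes this higher. Following every safe sequence of crossings, the most of the 4 that can be at the far shore as the ferry arrives there on crossing 7 is 3 — never all 4.
So no plan with fewer than 9 crossings exists, and this one achieves 9:
1. Ferryman goes to the far shore with the goose.
2. Ferryman goes back to the near shore alone.
3. Ferryman goes to the far shore with the goat.
4. Ferryman goes back to the near shore with the goose.
5. Ferryman goes to the far shore with the pigeon.
6. Ferryman goes back to the near shore alone.
7. Ferryman goes to the far shore with the cheese.
8. Ferryman goes back to the near shore alone.
9. Ferryman goes to the far shore with the goose.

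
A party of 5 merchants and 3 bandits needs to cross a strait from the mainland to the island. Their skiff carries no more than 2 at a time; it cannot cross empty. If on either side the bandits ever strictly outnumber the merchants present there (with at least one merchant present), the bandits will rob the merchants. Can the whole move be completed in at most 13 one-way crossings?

Yes — this plan uses 13 crossings (≤ 13):
1. 2 bandits → the island.  (the mainland: 5M 1B; the island: 0M 2B)
2. 1 bandit ← the mainland.  (the mainland: 5M 2B; the island: 0M 1B)
3. 2 bandits → the island.  (the mainland: 5M 0B; the island: 0M 3B)
4. 1 bandit ← the mainland.  (the mainland: 5M 1B; the island: 0M 2B)
5. 2 merchants → the island.  (the mainland: 3M 1B; the island: 2M 2B)
6. 1 bandit ← the mainland.  (the mainland: 3M 2B; the island: 2M 1B)
7. 1 merchant and 1 bandit → the island.  (the mainland: 2M 1B; the island: 3M 2B)
8. 1 bandit ← the mainland.  (the mainland: 2M 2B; the island: 3M 1B)
9. 2 bandits → the island.  (the mainland: 2M 0B; the island: 3M 3B)
10. 1 bandit ← the mainland.  (the mainland: 2M 1B; the island: 3M 2B)
11. 1 merchant and 1 bandit → the island.  (the mainland: 1M 0B; the island: 4M 3B)
12. 1 bandit ← the mainland.  (the mainland: 1M 1B; the island: 4M 2B)
13. 1 merchant and 1 bandit → the island.  (the mainland: 0M 0B; the island: 5M 3B)

Yes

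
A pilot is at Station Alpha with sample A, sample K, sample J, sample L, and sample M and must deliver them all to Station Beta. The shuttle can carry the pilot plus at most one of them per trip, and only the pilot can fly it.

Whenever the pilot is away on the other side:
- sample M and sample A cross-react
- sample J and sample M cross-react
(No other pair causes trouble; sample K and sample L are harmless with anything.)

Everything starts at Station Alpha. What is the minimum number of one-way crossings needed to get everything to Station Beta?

Counting alone: the pilot can take at most 1 across per trip to Station Beta, so moving all 5 needs at least 5 loaded trips out, with a return between consecutive ones — at least 9 crossings.
The safety rule pushes this higher. Following every safe sequence of crossings, the most of the 5 that can be at Station Beta as the shuttle arrives there on crossing 9 is 4 — never all 5.
So no plan with fewer than 11 crossings exists, and this one achieves 11:
1. Pilot goes to Station Beta with sample M.
2. Pilot goes back to Station Alpha alone.
3. Pilot goes to Station Beta with sample A.
4. Pilot goes back to Station Alpha with sample M.
5. Pilot goes to Station Beta with sample J.
6. Pilot goes back to Station Alpha alone.
7. Pilot goes to Station Beta with sample K.
8. Pilot goes back to Station Alpha alone.
9. Pilot goes to Station Beta with sample L.
10. Pilot goes back to Station Alpha alone.
11. Pilot goes to Station Beta with sample M.

11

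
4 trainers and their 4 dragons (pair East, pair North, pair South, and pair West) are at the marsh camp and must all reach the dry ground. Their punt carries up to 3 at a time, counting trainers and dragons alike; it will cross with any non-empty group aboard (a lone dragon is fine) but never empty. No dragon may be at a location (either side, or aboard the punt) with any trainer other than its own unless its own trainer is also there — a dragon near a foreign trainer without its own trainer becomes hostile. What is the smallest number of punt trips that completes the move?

9

Counting alone: each trip to the dry ground takes at most 3 across and each return brings at least 1 back, so after t trips out (and t−1 returns) at most 3t − (t−1) of the 8 are across; that first reaches 8 at t = 4, so at least 7 crossings are needed.
The safety rule pushes this higher. Following every safe sequence of crossings, the most of the 8 that can be at the dry ground as the punt arrives there on crossing 7 is 7 — never all 8.
So no plan with fewer than 9 crossings exists, and this one achieves 9:
1. dragon East and trainer East cross → the dry ground.
2. trainer East crosses ← the marsh camp.
3. dragon North, trainer East, and trainer North cross → the dry ground.
4. dragon East and trainer East cross ← the marsh camp.
5. trainer East, trainer South, and trainer West cross → the dry ground.
6. dragon North crosses ← the marsh camp.
7. dragon East and dragon North cross → the dry ground.
8. dragon East crosses ← the marsh camp.
9. dragon East, dragon South, and dragon West cross → the dry ground.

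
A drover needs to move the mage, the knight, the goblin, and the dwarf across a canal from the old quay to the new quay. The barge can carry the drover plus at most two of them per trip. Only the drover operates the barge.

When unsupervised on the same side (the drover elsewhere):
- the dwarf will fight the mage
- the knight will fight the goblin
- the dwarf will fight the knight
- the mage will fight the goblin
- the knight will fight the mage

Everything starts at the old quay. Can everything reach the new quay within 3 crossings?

Counting alone: the drover can take at most 2 across per trip to the new quay, so moving all 4 needs at least 2 loaded trips out, with a return between consecutive ones — at least 3 crossings.
The safety rule pushes this higher. Following every safe sequence of crossings, the most of the 4 that can be at the new quay as the barge arrives there on crossing 3 is 3 — never all 4.
So the move cannot be finished within 3 crossings. (The shortest complete plan takes 5:)
1. Drover goes to the new quay with the knight and the mage.
2. Drover goes back to the old quay with the mage.
3. Drover goes to the new quay with the dwarf and the goblin.
4. Drover goes back to the old quay with the knight.
5. Drover goes to the new quay with the knight and the mage.

No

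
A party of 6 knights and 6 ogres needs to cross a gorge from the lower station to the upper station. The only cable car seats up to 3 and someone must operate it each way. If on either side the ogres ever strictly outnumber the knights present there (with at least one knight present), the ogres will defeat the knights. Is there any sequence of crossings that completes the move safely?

Following every safe sequence of crossings from the start, the most of the 12 that can be at the upper station as the cable car arrives there on crossings 1, 3, 5 is 3, 5, 6 respectively; the best ever achieved is 6 of 12.
From crossing 7 on, no configuration arises that was not already reachable earlier: only 17 distinct safe configurations (who is on which side, and where the cable car is) can ever be reached, none of them has everyone across, and every continuation just revisits them. They are: 0 knights + 0 ogres across (cable car back at the start); 0 knights + 1 ogre across (cable car there); 0 knights + 1 ogre across (cable car back at the start); 0 knights + 2 ogres across (cable car there); 0 knights + 2 ogres across (cable car back at the start); 0 knights + 3 ogres across (cable car there); 0 knights + 3 ogres across (cable car back at the start); 0 knights + 4 ogres across (cable car there); 0 knights + 4 ogres across (cable car back at the start); 0 knights + 5 ogres across (cable car there); 0 knights + 5 ogres across (cable car back at the start); 0 knights + 6 ogres across (cable car there); 1 knight + 1 ogre across (cable car there); 1 knight + 1 ogre across (cable car back at the start); 2 knights + 2 ogres across (cable car there); 2 knights + 2 ogres across (cable car back at the start); 3 knights + 3 ogres across (cable car there). So no valid plan exists.

No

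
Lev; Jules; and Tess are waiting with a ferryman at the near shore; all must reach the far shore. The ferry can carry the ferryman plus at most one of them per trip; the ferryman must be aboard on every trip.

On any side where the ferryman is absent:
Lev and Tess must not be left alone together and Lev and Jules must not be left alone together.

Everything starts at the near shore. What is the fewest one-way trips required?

Counting alone: the ferryman can take at most 1 across per trip to the far shore, so moving all 3 needs at least 3 loaded trips out, with a return between consecutive ones — at least 5 crossings.
The safety rule pushes this higher. Following every safe sequence of crossings, the most of the 3 that can be at the far shore as the ferry arrives there on crossing 5 is 2 — never all 3.
So no plan with fewer than 7 crossings exists, and this one achieves 7:
1. Ferryman goes to the far shore with Lev.
2. Ferryman goes back to the near shore alone.
3. Ferryman goes to the far shore with Jules.
4. Ferryman goes back to the near shore with Lev.
5. Ferryman goes to the far shore with Tess.
6. Ferryman goes back to the near shore alone.
7. Ferryman goes to the far shore with Lev.

7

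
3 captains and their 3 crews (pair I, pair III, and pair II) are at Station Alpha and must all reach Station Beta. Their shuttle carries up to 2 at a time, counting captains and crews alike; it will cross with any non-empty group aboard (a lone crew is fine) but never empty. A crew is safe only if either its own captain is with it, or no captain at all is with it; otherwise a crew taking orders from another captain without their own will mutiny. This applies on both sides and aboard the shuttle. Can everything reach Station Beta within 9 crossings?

Counting alone: each trip to Station Beta takes at most 2 across and each return brings at least 1 back, so after t trips out (and t−1 returns) at most 2t − (t−1) of the 6 are across; that first reaches 6 at t = 5, so at least 9 crossings are needed.
The safety rule pushes this higher. Following every safe sequence of crossings, the most of the 6 that can be at Station Beta as the shuttle arrives there on crossing 9 is 5 — never all 6.
So the move cannot be finished within 9 crossings. (The shortest complete plan takes 11:)
1. captain I and crew I cross → Station Beta.
2. captain I crosses ← Station Alpha.
3. crew II and crew III cross → Station Beta.
4. crew I crosses ← Station Alpha.
5. captain II and captain III cross → Station Beta.
6. captain III and crew III cross ← Station Alpha.
7. captain I and captain III cross → Station Beta.
8. crew II crosses ← Station Alpha.
9. crew I and crew III cross → Station Beta.
10. captain II crosses ← Station Alpha.
11. captain II and crew II cross → Station Beta.

No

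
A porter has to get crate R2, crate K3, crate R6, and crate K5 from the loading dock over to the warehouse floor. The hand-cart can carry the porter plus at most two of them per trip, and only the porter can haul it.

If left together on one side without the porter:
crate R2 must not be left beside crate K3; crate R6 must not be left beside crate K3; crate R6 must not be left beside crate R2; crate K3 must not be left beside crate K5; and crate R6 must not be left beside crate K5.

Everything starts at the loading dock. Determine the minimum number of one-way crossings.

Counting alone: the porter can take at most 2 across per trip to the warehouse floor, so moving all 4 needs at least 2 loaded trips out, with a return between consecutive ones — at least 3 crossings.
The safety rule pushes this higher. Following every safe sequence of crossings, the most of the 4 that can be at the warehouse floor as the hand-cart arrives there on crossing 3 is 3 — never all 4.
So no plan with fewer than 5 crossings exists, and this one achieves 5:
1. Porter goes to the warehouse floor with crate K3 and crate R6.
2. Porter goes back to the loading dock with crate K3.
3. Porter goes to the warehouse floor with crate K5 and crate R2.
4. Porter goes back to the loading dock with crate R6.
5. Porter goes to the warehouse floor with crate K3 and crate R6.

5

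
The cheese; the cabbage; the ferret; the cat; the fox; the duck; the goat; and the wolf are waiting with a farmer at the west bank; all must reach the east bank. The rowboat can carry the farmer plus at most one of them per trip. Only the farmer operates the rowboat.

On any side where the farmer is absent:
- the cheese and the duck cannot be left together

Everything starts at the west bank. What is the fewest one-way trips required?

Counting alone: the farmer can take at most 1 across per trip to the east bank, so moving all 8 needs at least 8 loaded trips out, with a return between consecutive ones — at least 15 crossings.
The plan below uses exactly 15 crossings, so it is optimal:
1. Farmer goes to the east bank with the cheese.
2. Farmer goes back to the west bank alone.
3. Farmer goes to the east bank with the cabbage.
4. Farmer goes back to the west bank alone.
5. Farmer goes to the east bank with the ferret.
6. Farmer goes back to the west bank alone.
7. Farmer goes to the east bank with the cat.
8. Farmer goes back to the west bank alone.
9. Farmer goes to the east bank with the fox.
10. Farmer goes back to the west bank alone.
11. Farmer goes to the east bank with the goat.
12. Farmer goes back to the west bank alone.
13. Farmer goes to the east bank with the wolf.
14. Farmer goes back to the west bank alone.
15. Farmer goes to the east bank with the duck.

15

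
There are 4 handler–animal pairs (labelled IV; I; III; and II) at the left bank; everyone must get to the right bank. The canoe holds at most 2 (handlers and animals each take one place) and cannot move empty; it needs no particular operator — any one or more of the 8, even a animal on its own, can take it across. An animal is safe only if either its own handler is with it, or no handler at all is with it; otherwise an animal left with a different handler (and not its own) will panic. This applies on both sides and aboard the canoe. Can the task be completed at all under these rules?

Following every safe sequence of crossings from the start, the most of the 8 that can be at the right bank as the canoe arrives there on crossings 1, 3, 5 is 2, 3, 4 respectively; the best ever achieved is 4 of 8.
From crossing 7 on, no configuration arises that was not already reachable earlier: only 44 distinct safe configurations (who is on which side, and where the canoe is) can ever be reached, none of them has everyone across, and every continuation just revisits them. So no valid plan exists.

No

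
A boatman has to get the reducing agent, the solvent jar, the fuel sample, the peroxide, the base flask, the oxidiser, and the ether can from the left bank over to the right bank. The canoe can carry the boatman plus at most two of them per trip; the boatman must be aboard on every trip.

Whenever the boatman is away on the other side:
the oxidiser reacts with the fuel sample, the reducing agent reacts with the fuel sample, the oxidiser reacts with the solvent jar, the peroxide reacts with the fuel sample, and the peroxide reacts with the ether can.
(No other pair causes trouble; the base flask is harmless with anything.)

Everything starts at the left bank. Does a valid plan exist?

Whatever the first load, the items left behind include a forbidden pair without the boatman. No opening move is safe, so no plan exists.

No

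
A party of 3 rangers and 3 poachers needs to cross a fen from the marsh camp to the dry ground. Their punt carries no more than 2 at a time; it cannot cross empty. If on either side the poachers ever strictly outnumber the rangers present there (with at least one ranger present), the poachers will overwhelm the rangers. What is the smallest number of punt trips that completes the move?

Counting alone: each trip to the dry ground takes at most 2 across and each return brings at least 1 back, so after t trips out (and t−1 returns) at most 2t − (t−1) of the 6 are across; that first reaches 6 at t = 5, so at least 9 crossings are needed.
The safety rule pushes this higher. Following every safe sequence of crossings, the most of the 6 that can be at the dry ground as the punt arrives there on crossing 9 is 5 — never all 6.
So no plan with fewer than 11 crossings exists, and this one achieves 11:
1. 2 poachers → the dry ground.  (the marsh camp: 3R 1P; the dry ground: 0R 2P)
2. 1 poacher ← the marsh camp.  (the marsh camp: 3R 2P; the dry ground: 0R 1P)
3. 2 poachers → the dry ground.  (the marsh camp: 3R 0P; the dry ground: 0R 3P)
4. 1 poacher ← the marsh camp.  (the marsh camp: 3R 1P; the dry ground: 0R 2P)
5. 2 rangers → the dry ground.  (the marsh camp: 1R 1P; the dry ground: 2R 2P)
6. 1 ranger and 1 poacher ← the marsh camp.  (the marsh camp: 2R 2P; the dry ground: 1R 1P)
7. 2 rangers → the dry ground.  (the marsh camp: 0R 2P; the dry ground: 3R 1P)
8. 1 poacher ← the marsh camp.  (the marsh camp: 0R 3P; the dry ground: 3R 0P)
9. 2 poachers → the dry ground.  (the marsh camp: 0R 1P; the dry ground: 3R 2P)
10. 1 poacher ← the marsh camp.  (the marsh camp: 0R 2P; the dry ground: 3R 1P)
11. 2 poachers → the dry ground.  (the marsh camp: 0R 0P; the dry ground: 3R 3P)

11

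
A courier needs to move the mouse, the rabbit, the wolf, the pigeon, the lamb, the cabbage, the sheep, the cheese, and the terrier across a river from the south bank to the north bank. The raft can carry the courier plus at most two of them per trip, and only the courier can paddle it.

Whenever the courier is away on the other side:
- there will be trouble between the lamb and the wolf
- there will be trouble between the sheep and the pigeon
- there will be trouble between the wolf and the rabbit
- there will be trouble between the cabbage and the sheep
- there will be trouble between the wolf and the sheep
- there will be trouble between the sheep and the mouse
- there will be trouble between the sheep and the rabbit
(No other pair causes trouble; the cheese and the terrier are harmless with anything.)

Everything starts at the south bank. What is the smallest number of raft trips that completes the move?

15

Counting alone: the courier can take at most 2 across per trip to the north bank, so moving all 9 needs at least 5 loaded trips out, with a return between consecutive ones — at least 9 crossings.
The safety rule pushes this higher. Following every safe sequence of crossings, the most of the 9 that can be at the north bank as the raft arrives there on crossings 9, 11, 13 is 6, 7, 8 respectively — never all 9.
So no plan with fewer than 15 crossings exists, and this one achieves 15:
1. Courier goes to the north bank with the sheep and the wolf.  [the south bank: the cabbage, the cheese, the lamb, the mouse, the pigeon, the rabbit, the terrier | the north bank: the sheep, the wolf]
2. Courier goes back to the south bank with the wolf.  [the south bank: the cabbage, the cheese, the lamb, the mouse, the pigeon, the rabbit, the terrier, the wolf | the north bank: the sheep]
3. Courier goes to the north bank with the mouse and the wolf.  [the south bank: the cabbage, the cheese, the lamb, the pigeon, the rabbit, the terrier | the north bank: the mouse, the sheep, the wolf]
4. Courier goes back to the south bank with the sheep.  [the south bank: the cabbage, the cheese, the lamb, the pigeon, the rabbit, the sheep, the terrier | the north bank: the mouse, the wolf]
5. Courier goes to the north bank with the pigeon and the sheep.  [the south bank: the cabbage, the cheese, the lamb, the rabbit, the terrier | the north bank: the mouse, the pigeon, the sheep, the wolf]
6. Courier goes back to the south bank with the sheep.  [the south bank: the cabbage, the cheese, the lamb, the rabbit, the sheep, the terrier | the north bank: the mouse, the pigeon, the wolf]
7. Courier goes to the north bank with the cabbage and the rabbit.  [the south bank: the cheese, the lamb, the sheep, the terrier | the north bank: the cabbage, the mouse, the pigeon, the rabbit, the wolf]
8. Courier goes back to the south bank with the rabbit.  [the south bank: the cheese, the lamb, the rabbit, the sheep, the terrier | the north bank: the cabbage, the mouse, the pigeon, the wolf]
9. Courier goes to the north bank with the lamb and the rabbit.  [the south bank: the cheese, the sheep, the terrier | the north bank: the cabbage, the lamb, the mouse, the pigeon, the rabbit, the wolf]
10. Courier goes back to the south bank with the wolf.  [the south bank: the cheese, the sheep, the terrier, the wolf | the north bank: the cabbage, the lamb, the mouse, the pigeon, the rabbit]
11. Courier goes to the north bank with the cheese and the wolf.  [the south bank: the sheep, the terrier | the north bank: the cabbage, the cheese, the lamb, the mouse, the pigeon, the rabbit, the wolf]
12. Courier goes back to the south bank with the wolf.  [the south bank: the sheep, the terrier, the wolf | the north bank: the cabbage, the cheese, the lamb, the mouse, the pigeon, the rabbit]
13. Courier goes to the north bank with the terrier and the wolf.  [the south bank: the sheep | the north bank: the cabbage, the cheese, the lamb, the mouse, the pigeon, the rabbit, the terrier, the wolf]
14. Courier goes back to the south bank with the wolf.  [the south bank: the sheep, the wolf | the north bank: the cabbage, the cheese, the lamb, the mouse, the pigeon, the rabbit, the terrier]
15. Courier goes to the north bank with the sheep and the wolf.  [the south bank: — | the north bank: the cabbage, the cheese, the lamb, the mouse, the pigeon, the rabbit, the sheep, the terrier, the wolf]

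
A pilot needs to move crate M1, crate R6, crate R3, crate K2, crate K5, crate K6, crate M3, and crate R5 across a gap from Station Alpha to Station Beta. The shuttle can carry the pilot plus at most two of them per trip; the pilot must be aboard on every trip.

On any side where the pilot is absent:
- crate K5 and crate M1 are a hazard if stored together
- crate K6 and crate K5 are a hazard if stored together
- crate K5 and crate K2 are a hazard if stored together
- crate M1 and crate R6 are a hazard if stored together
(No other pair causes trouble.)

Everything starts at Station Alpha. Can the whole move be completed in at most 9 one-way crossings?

Yes — this plan uses 9 crossings (≤ 9):
1. Pilot goes to Station Beta with crate K5 and crate M1.
2. Pilot goes back to Station Alpha with crate M1.
3. Pilot goes to Station Beta with crate M1 and crate R3.
4. Pilot goes back to Station Alpha with crate K5.
5. Pilot goes to Station Beta with crate K2 and crate K6.
6. Pilot goes back to Station Alpha alone.
7. Pilot goes to Station Beta with crate M3 and crate R5.
8. Pilot goes back to Station Alpha alone.
9. Pilot goes to Station Beta with crate K5 and crate R6.

Yes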